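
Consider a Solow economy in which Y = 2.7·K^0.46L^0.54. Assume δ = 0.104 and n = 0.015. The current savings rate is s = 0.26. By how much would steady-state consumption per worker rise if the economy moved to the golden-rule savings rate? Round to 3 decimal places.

Break-even investment rate: n + δ = 0.015 + 0.104 = 0.119.
Current steady state (s = 0.26): k* = (0.26·2.7/0.119)^(1/0.54) ≈ 26.7540, y* = 2.7·26.7540^0.46 ≈ 12.2451, c* = (1−0.26)·12.2451 ≈ 9.0614.
Setting f'(k) = n+δ gives 0.46·2.7·k^(0.46−1) = 0.119, hence k_gold = (0.46·2.7/0.119)^(1/0.54) ≈ 76.9572.
y_gold = 2.7·76.9572^0.46 ≈ 19.9085, c_gold = y_gold − 0.119·k_gold ≈ 10.7506.
Gain: Δc = 10.7506 − 9.0614 ≈ 1.6892.

Δc ≈ 1.689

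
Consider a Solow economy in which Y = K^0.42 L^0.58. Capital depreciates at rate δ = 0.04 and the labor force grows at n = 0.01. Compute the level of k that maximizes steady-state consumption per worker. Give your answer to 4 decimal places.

k_gold ≈ 39.2270

Break-even investment rate: n + δ = 0.01 + 0.04 = 0.05.
Golden rule sets MPK = n+δ: 0.42·k^(0.42−1) = 0.05, so k_gold = (0.42/0.05)^(1/0.58) ≈ 39.2270.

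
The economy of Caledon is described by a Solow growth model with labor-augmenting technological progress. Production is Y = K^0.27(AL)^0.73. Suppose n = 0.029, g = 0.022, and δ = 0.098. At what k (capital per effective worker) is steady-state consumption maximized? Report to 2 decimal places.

Break-even investment rate: n + g + δ = 0.029 + 0.022 + 0.098 = 0.149.
Setting f'(k) = n+g+δ gives 0.27·k^(0.27−1) = 0.149, hence k_gold = (0.27/0.149)^(1/0.73) ≈ 2.2577.

k_gold ≈ 2.26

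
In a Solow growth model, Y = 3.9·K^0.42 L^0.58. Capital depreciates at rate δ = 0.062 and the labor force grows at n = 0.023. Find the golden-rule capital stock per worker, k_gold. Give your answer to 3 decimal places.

Capital per worker breaks even when investment replaces (n + δ)·k; here n + δ = 0.085.
At the golden rule the marginal product of capital equals n+δ: 0.42·3.9·k^(0.42−1) = 0.085. Solving, k_gold = (0.42·3.9/0.085)^(1/0.58) ≈ 164.1860.

k_gold ≈ 164.186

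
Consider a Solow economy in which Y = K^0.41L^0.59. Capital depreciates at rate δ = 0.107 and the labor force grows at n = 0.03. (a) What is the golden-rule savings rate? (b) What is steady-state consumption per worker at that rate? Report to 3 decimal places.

(a) s_gold = 0.410; (b) c_gold ≈ 1.264

Capital per worker breaks even when investment replaces (n + δ)·k; here n + δ = 0.137.
For Cobb-Douglas, s_gold equals capital's share: s_gold = 0.41.
Setting f'(k) = n+δ gives 0.41·k^(0.41−1) = 0.137, hence k_gold = (0.41/0.137)^(1/0.59) ≈ 6.4104.
y_gold = 6.4104^0.41 ≈ 2.1420; c_gold = (1−0.41)·y_gold ≈ 1.2638.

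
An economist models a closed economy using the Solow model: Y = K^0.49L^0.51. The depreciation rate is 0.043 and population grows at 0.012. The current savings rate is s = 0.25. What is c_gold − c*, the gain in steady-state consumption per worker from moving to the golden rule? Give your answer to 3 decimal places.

Δc ≈ 0.958

n + δ = 0.012 + 0.043 = 0.055.
Current steady state (s = 0.25): k* = (0.25/0.055)^(1/0.51) ≈ 19.4701, y* = 19.4701^0.49 ≈ 4.2834, c* = (1−0.25)·4.2834 ≈ 3.2126.
At the golden rule the marginal product of capital equals n+δ: 0.49·k^(0.49−1) = 0.055. Solving, k_gold = (0.49/0.055)^(1/0.51) ≈ 72.8481.
y_gold = 72.8481^0.49 ≈ 8.1768, c_gold = y_gold − 0.055·k_gold ≈ 4.1702.
Gain: Δc = 4.1702 − 3.2126 ≈ 0.9576.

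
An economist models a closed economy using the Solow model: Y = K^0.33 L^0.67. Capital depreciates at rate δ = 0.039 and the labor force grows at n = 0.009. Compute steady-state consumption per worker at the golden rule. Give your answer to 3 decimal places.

n + δ = 0.009 + 0.039 = 0.048.
Maximizing c = f(k) − (n+δ)·k gives f'(k) = n+δ, i.e. 0.33·k^(0.33−1) = 0.048, so k_gold = (0.33/0.048)^(1/0.67) ≈ 17.7689.
y_gold = 17.7689^0.33 ≈ 2.5846.
c_gold = y_gold − (n+δ)·k_gold = 2.5846 − 0.048·17.7689 ≈ 1.7317.

c_gold ≈ 1.732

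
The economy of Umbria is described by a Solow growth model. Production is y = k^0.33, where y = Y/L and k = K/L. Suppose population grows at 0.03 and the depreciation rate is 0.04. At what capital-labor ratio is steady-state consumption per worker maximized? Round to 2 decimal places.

Capital per worker breaks even when investment replaces (n + δ)·k; here n + δ = 0.07.
Golden rule sets MPK = n+δ: 0.33·k^(0.33−1) = 0.07, so k_gold = (0.33/0.07)^(1/0.67) ≈ 10.1181.

k_gold ≈ 10.12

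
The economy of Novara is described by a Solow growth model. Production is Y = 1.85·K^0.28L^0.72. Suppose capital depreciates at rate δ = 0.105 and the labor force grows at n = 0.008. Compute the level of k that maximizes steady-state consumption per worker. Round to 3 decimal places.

k_gold ≈ 8.287

n + δ = 0.008 + 0.105 = 0.113.
Setting f'(k) = n+δ gives 0.28·1.85·k^(0.28−1) = 0.113, hence k_gold = (0.28·1.85/0.113)^(1/0.72) ≈ 8.2871.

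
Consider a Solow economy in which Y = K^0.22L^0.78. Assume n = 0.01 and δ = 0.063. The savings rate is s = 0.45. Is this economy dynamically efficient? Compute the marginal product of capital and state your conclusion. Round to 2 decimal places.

dynamically inefficient; MPK ≈ 0.04

n + δ = 0.01 + 0.063 = 0.073.
Steady-state k*: s·k^0.22 = 0.073·k gives k* = (0.45/0.073)^(1/0.78) ≈ 10.2962.
MPK = 0.22·10.2962^(-0.78) ≈ 0.0357.
MPK < n+δ = 0.073, so the economy is dynamically inefficient (over-saving).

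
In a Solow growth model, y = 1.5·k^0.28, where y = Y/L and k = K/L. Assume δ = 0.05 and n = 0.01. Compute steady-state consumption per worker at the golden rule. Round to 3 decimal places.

Break-even investment rate: n + δ = 0.01 + 0.05 = 0.06.
Golden rule sets MPK = n+δ: 0.28·1.5·k^(0.28−1) = 0.06, so k_gold = (0.28·1.5/0.06)^(1/0.72) ≈ 14.9193.
y_gold = 1.5·14.9193^0.28 ≈ 3.1970.
c_gold = y_gold − (n+δ)·k_gold = 3.1970 − 0.06·14.9193 ≈ 2.3018.

c_gold ≈ 2.302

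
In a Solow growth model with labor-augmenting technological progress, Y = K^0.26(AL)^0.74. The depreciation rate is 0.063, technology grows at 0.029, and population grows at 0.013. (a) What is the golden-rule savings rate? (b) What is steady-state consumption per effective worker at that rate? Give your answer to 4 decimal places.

The effective depreciation rate is n + g + δ = 0.013 + 0.029 + 0.063 = 0.105.
For Cobb-Douglas, s_gold equals capital's share: s_gold = 0.26.
Setting f'(k) = n+g+δ gives 0.26·k^(0.26−1) = 0.105, hence k_gold = (0.26/0.105)^(1/0.74) ≈ 3.4052.
y_gold = 3.4052^0.26 ≈ 1.3752; c_gold = (1−0.26)·y_gold ≈ 1.0176.

(a) s_gold = 0.2600; (b) c_gold ≈ 1.0176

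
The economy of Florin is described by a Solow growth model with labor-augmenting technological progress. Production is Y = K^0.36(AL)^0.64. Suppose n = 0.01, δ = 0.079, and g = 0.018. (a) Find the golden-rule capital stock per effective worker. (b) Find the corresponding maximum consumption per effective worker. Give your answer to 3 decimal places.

(a) k_gold ≈ 6.657; (b) c_gold ≈ 1.266

The effective depreciation rate is n + g + δ = 0.01 + 0.018 + 0.079 = 0.107.
Setting f'(k) = n+g+δ gives 0.36·k^(0.36−1) = 0.107, hence k_gold = (0.36/0.107)^(1/0.64) ≈ 6.6575.
y_gold = 6.6575^0.36 ≈ 1.9788; c_gold = y_gold − 0.107·k_gold ≈ 1.2664.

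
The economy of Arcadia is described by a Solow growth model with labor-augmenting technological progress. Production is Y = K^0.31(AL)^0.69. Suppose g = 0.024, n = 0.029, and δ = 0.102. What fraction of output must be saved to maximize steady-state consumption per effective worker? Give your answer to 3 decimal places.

s_gold = 0.310

The effective depreciation rate is n + g + δ = 0.029 + 0.024 + 0.102 = 0.155.
At the golden rule MPK = n+g+δ, and in any Cobb-Douglas steady state s = (n+g+δ)·k/y = MPK·k/y = capital's share 0.31.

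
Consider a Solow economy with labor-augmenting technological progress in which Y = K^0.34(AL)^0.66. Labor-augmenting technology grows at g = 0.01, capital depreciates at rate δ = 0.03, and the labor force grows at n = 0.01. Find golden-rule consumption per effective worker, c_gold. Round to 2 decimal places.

c_gold ≈ 1.77

The effective depreciation rate is n + g + δ = 0.01 + 0.01 + 0.03 = 0.05.
Maximizing c = f(k) − (n+g+δ)·k gives f'(k) = n+g+δ, i.e. 0.34·k^(0.34−1) = 0.05, so k_gold = (0.34/0.05)^(1/0.66) ≈ 18.2548.
y_gold = 18.2548^0.34 ≈ 2.6845.
c_gold = y_gold − (n+g+δ)·k_gold = 2.6845 − 0.05·18.2548 ≈ 1.7718.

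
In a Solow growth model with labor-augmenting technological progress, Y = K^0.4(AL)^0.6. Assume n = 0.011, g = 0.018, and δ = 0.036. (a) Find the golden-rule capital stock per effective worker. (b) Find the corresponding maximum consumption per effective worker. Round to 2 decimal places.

(a) k_gold ≈ 20.67; (b) c_gold ≈ 2.01

n + g + δ = 0.011 + 0.018 + 0.036 = 0.065.
Maximizing c = f(k) − (n+g+δ)·k gives f'(k) = n+g+δ, i.e. 0.4·k^(0.4−1) = 0.065, so k_gold = (0.4/0.065)^(1/0.6) ≈ 20.6654.
y_gold = 20.6654^0.4 ≈ 3.3581; c_gold = y_gold − 0.065·k_gold ≈ 2.0149.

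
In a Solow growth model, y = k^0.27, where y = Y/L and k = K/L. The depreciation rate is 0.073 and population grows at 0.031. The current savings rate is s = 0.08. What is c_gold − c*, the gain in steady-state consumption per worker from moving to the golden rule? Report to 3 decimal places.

Capital per worker breaks even when investment replaces (n + δ)·k; here n + δ = 0.104.
Current steady state (s = 0.08): k* = (0.08/0.104)^(1/0.73) ≈ 0.6981, y* = 0.6981^0.27 ≈ 0.9075, c* = (1−0.08)·0.9075 ≈ 0.8349.
Setting f'(k) = n+δ gives 0.27·k^(0.27−1) = 0.104, hence k_gold = (0.27/0.104)^(1/0.73) ≈ 3.6947.
y_gold = 3.6947^0.27 ≈ 1.4231, c_gold = y_gold − 0.104·k_gold ≈ 1.0389.
Gain: Δc = 1.0389 − 0.8349 ≈ 0.2040.

Δc ≈ 0.204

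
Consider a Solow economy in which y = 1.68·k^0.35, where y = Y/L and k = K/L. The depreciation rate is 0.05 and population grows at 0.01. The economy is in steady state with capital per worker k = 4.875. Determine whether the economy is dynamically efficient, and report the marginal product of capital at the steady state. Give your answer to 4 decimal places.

Break-even investment rate: n + δ = 0.01 + 0.05 = 0.06.
MPK = 0.35·1.68·k^(0.35−1) = 0.35·1.68·4.875^(-0.65) ≈ 0.2100.
MPK > 0.06, so the economy is dynamically efficient (under-saving).

dynamically efficient; MPK ≈ 0.2100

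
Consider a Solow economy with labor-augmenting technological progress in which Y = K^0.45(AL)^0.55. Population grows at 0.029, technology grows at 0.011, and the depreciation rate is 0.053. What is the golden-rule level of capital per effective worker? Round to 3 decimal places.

n + g + δ = 0.029 + 0.011 + 0.053 = 0.093.
Maximizing c = f(k) − (n+g+δ)·k gives f'(k) = n+g+δ, i.e. 0.45·k^(0.45−1) = 0.093, so k_gold = (0.45/0.093)^(1/0.55) ≈ 17.5777.

k_gold ≈ 17.578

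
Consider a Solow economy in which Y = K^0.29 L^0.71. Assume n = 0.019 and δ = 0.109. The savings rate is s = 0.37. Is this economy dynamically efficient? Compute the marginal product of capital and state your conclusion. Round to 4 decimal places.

The effective depreciation rate is n + δ = 0.019 + 0.109 = 0.128.
Steady-state k*: s·k^0.29 = 0.128·k gives k* = (0.37/0.128)^(1/0.71) ≈ 4.4595.
MPK = 0.29·4.4595^(-0.71) ≈ 0.1003.
MPK < n+δ = 0.128, so the economy is dynamically inefficient (over-saving).

dynamically inefficient; MPK ≈ 0.1003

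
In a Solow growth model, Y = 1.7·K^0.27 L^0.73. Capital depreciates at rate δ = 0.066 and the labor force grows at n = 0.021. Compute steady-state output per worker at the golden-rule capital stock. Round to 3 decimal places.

y_gold ≈ 3.145

The effective depreciation rate is n + δ = 0.021 + 0.066 = 0.087.
Setting f'(k) = n+δ gives 0.27·1.7·k^(0.27−1) = 0.087, hence k_gold = (0.27·1.7/0.087)^(1/0.73) ≈ 9.7598.
Output: y_gold = 1.7·k_gold^0.27 = 1.7·9.7598^0.27 ≈ 3.1448.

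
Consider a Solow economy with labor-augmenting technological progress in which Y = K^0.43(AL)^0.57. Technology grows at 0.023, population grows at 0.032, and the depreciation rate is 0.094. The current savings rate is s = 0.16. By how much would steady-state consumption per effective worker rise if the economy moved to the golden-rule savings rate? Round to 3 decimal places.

Δc ≈ 0.382

n + g + δ = 0.032 + 0.023 + 0.094 = 0.149.
Current steady state (s = 0.16): k* = (0.16/0.149)^(1/0.57) ≈ 1.1331, y* = 1.1331^0.43 ≈ 1.0552, c* = (1−0.16)·1.0552 ≈ 0.8864.
At the golden rule the marginal product of capital equals n+g+δ: 0.43·k^(0.43−1) = 0.149. Solving, k_gold = (0.43/0.149)^(1/0.57) ≈ 6.4197.
y_gold = 6.4197^0.43 ≈ 2.2245, c_gold = y_gold − 0.149·k_gold ≈ 1.2680.
Gain: Δc = 1.2680 − 0.8864 ≈ 0.3816.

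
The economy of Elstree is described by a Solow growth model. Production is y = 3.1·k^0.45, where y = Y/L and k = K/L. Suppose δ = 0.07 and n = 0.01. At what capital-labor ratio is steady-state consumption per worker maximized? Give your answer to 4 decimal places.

k_gold ≈ 180.8190

Capital per worker breaks even when investment replaces (n + δ)·k; here n + δ = 0.08.
At the golden rule the marginal product of capital equals n+δ: 0.45·3.1·k^(0.45−1) = 0.08. Solving, k_gold = (0.45·3.1/0.08)^(1/0.55) ≈ 180.8190.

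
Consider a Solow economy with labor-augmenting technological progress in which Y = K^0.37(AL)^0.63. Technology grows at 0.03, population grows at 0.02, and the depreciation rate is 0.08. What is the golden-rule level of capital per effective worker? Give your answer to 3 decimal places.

Break-even investment rate: n + g + δ = 0.02 + 0.03 + 0.08 = 0.13.
Golden rule sets MPK = n+g+δ: 0.37·k^(0.37−1) = 0.13, so k_gold = (0.37/0.13)^(1/0.63) ≈ 5.2607.

k_gold ≈ 5.261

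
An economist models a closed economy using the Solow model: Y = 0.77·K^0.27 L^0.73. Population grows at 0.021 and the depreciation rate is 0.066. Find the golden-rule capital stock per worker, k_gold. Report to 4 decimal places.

n + δ = 0.021 + 0.066 = 0.087.
Setting f'(k) = n+δ gives 0.27·0.77·k^(0.27−1) = 0.087, hence k_gold = (0.27·0.77/0.087)^(1/0.73) ≈ 3.2981.

k_gold ≈ 3.2981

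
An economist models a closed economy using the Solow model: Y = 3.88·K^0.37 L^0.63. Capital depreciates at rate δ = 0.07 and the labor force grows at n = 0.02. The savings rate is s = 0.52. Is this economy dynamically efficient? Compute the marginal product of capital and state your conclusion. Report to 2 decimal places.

The effective depreciation rate is n + δ = 0.02 + 0.07 = 0.09.
Steady-state k*: s·A·k^0.37 = 0.09·k gives k* = (0.52·3.88/0.09)^(1/0.63) ≈ 139.2508.
MPK = 0.37·3.88·139.2508^(-0.63) ≈ 0.0640.
MPK < n+δ = 0.09, so the economy is dynamically inefficient (over-saving).

dynamically inefficient; MPK ≈ 0.06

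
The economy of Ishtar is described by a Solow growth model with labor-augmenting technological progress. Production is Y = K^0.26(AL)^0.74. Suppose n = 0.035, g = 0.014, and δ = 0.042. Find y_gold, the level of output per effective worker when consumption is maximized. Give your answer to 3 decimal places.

Capital per effective worker breaks even when investment replaces (n + g + δ)·k; here n + g + δ = 0.091.
Setting f'(k) = n+g+δ gives 0.26·k^(0.26−1) = 0.091, hence k_gold = (0.26/0.091)^(1/0.74) ≈ 4.1317.
Output: y_gold = k_gold^0.26 = 4.1317^0.26 ≈ 1.4461.

y_gold ≈ 1.446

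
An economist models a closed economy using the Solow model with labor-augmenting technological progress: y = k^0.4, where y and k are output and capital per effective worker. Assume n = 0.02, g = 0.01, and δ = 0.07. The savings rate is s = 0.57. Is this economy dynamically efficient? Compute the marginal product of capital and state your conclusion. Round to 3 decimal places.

Capital per effective worker breaks even when investment replaces (n + g + δ)·k; here n + g + δ = 0.1.
Steady-state k*: s·k^0.4 = 0.1·k gives k* = (0.57/0.1)^(1/0.6) ≈ 18.1883.
MPK = 0.4·18.1883^(-0.6) ≈ 0.0702.
MPK < n+g+δ = 0.1, so the economy is dynamically inefficient (over-saving).

dynamically inefficient; MPK ≈ 0.070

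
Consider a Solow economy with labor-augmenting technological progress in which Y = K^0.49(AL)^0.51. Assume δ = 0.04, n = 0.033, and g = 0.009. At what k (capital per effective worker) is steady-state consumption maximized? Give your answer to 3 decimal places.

k_gold ≈ 33.290

Capital per effective worker breaks even when investment replaces (n + g + δ)·k; here n + g + δ = 0.082.
At the golden rule the marginal product of capital equals n+g+δ: 0.49·k^(0.49−1) = 0.082. Solving, k_gold = (0.49/0.082)^(1/0.51) ≈ 33.2903.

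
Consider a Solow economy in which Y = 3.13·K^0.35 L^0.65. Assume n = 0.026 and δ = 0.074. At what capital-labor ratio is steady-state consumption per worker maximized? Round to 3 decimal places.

The effective depreciation rate is n + δ = 0.026 + 0.074 = 0.1.
Golden rule sets MPK = n+δ: 0.35·3.13·k^(0.35−1) = 0.1, so k_gold = (0.35·3.13/0.1)^(1/0.65) ≈ 39.7561.

k_gold ≈ 39.756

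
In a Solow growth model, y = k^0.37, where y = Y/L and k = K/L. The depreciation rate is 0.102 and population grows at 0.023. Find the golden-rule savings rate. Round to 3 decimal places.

s_gold = 0.370

n + δ = 0.023 + 0.102 = 0.125.
At the golden rule MPK = n+δ, and in any Cobb-Douglas steady state s = (n+δ)·k/y = MPK·k/y = capital's share 0.37.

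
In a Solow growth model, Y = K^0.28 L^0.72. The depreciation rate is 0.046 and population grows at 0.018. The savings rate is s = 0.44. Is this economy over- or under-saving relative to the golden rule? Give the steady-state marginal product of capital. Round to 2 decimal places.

Break-even investment rate: n + δ = 0.018 + 0.046 = 0.064.
Steady-state k*: s·k^0.28 = 0.064·k gives k* = (0.44/0.064)^(1/0.72) ≈ 14.5505.
MPK = 0.28·14.5505^(-0.72) ≈ 0.0407.
MPK < n+δ = 0.064, so the economy is dynamically inefficient (over-saving).

over-saving; MPK ≈ 0.04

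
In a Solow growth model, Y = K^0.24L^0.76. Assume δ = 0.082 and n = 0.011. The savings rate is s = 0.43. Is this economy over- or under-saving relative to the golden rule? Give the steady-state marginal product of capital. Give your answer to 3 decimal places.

over-saving; MPK ≈ 0.052

Capital per worker breaks even when investment replaces (n + δ)·k; here n + δ = 0.093.
Steady-state k*: s·k^0.24 = 0.093·k gives k* = (0.43/0.093)^(1/0.76) ≈ 7.4986.
MPK = 0.24·7.4986^(-0.76) ≈ 0.0519.
MPK < n+δ = 0.093, so the economy is dynamically inefficient (over-saving).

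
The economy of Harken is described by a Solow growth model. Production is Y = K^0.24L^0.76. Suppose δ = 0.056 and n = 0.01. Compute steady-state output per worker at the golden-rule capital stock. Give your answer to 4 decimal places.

y_gold ≈ 1.5033

Break-even investment rate: n + δ = 0.01 + 0.056 = 0.066.
Maximizing c = f(k) − (n+δ)·k gives f'(k) = n+δ, i.e. 0.24·k^(0.24−1) = 0.066, so k_gold = (0.24/0.066)^(1/0.76) ≈ 5.4666.
Output: y_gold = k_gold^0.24 = 5.4666^0.24 ≈ 1.5033.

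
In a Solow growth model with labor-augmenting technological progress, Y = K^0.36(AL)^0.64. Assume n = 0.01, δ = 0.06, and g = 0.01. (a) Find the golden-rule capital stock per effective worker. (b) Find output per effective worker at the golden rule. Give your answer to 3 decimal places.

The effective depreciation rate is n + g + δ = 0.01 + 0.01 + 0.06 = 0.08.
Golden rule sets MPK = n+g+δ: 0.36·k^(0.36−1) = 0.08, so k_gold = (0.36/0.08)^(1/0.64) ≈ 10.4868.
y_gold = 10.4868^0.36 ≈ 2.3304.

(a) k_gold ≈ 10.487; (b) y_gold ≈ 2.330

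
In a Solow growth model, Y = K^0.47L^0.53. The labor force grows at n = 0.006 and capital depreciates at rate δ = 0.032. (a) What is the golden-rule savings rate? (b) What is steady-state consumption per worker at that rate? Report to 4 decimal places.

(a) s_gold = 0.4700; (b) c_gold ≈ 4.9310

Break-even investment rate: n + δ = 0.006 + 0.032 = 0.038.
For Cobb-Douglas, s_gold equals capital's share: s_gold = 0.47.
At the golden rule the marginal product of capital equals n+δ: 0.47·k^(0.47−1) = 0.038. Solving, k_gold = (0.47/0.038)^(1/0.53) ≈ 115.0722.
y_gold = 115.0722^0.47 ≈ 9.3037; c_gold = (1−0.47)·y_gold ≈ 4.9310.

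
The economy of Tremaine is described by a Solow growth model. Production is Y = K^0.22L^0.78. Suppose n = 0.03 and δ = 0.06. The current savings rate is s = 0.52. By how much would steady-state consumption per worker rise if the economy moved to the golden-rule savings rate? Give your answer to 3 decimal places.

Δc ≈ 0.216

n + δ = 0.03 + 0.06 = 0.09.
Current steady state (s = 0.52): k* = (0.52/0.09)^(1/0.78) ≈ 9.4758, y* = 9.4758^0.22 ≈ 1.6400, c* = (1−0.52)·1.6400 ≈ 0.7872.
At the golden rule the marginal product of capital equals n+δ: 0.22·k^(0.22−1) = 0.09. Solving, k_gold = (0.22/0.09)^(1/0.78) ≈ 3.1453.
y_gold = 3.1453^0.22 ≈ 1.2867, c_gold = y_gold − 0.09·k_gold ≈ 1.0036.
Gain: Δc = 1.0036 − 0.7872 ≈ 0.2164.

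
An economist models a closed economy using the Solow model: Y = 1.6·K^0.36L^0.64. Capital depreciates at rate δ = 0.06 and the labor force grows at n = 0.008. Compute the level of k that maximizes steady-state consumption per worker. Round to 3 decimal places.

Break-even investment rate: n + δ = 0.008 + 0.06 = 0.068.
Setting f'(k) = n+δ gives 0.36·1.6·k^(0.36−1) = 0.068, hence k_gold = (0.36·1.6/0.068)^(1/0.64) ≈ 28.1751.

k_gold ≈ 28.175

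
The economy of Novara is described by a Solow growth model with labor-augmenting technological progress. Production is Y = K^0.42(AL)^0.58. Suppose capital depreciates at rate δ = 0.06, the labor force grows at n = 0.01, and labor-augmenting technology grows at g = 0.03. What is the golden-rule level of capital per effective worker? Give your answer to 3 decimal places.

k_gold ≈ 11.873

Break-even investment rate: n + g + δ = 0.01 + 0.03 + 0.06 = 0.1.
Setting f'(k) = n+g+δ gives 0.42·k^(0.42−1) = 0.1, hence k_gold = (0.42/0.1)^(1/0.58) ≈ 11.8732.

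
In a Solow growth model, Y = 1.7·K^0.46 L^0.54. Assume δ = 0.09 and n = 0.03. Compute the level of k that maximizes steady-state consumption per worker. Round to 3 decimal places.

n + δ = 0.03 + 0.09 = 0.12.
Golden rule sets MPK = n+δ: 0.46·1.7·k^(0.46−1) = 0.12, so k_gold = (0.46·1.7/0.12)^(1/0.54) ≈ 32.1703.

k_gold ≈ 32.170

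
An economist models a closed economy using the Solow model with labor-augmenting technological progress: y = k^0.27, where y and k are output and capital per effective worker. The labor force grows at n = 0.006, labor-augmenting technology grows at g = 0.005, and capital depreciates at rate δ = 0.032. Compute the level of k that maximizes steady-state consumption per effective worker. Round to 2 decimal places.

k_gold ≈ 12.39

Capital per effective worker breaks even when investment replaces (n + g + δ)·k; here n + g + δ = 0.043.
Maximizing c = f(k) − (n+g+δ)·k gives f'(k) = n+g+δ, i.e. 0.27·k^(0.27−1) = 0.043, so k_gold = (0.27/0.043)^(1/0.73) ≈ 12.3882.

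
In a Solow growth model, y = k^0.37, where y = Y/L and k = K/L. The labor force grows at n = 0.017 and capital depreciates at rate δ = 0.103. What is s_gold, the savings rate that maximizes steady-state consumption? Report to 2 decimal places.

s_gold = 0.37

Break-even investment rate: n + δ = 0.017 + 0.103 = 0.12.
At the golden rule MPK = n+δ, and in any Cobb-Douglas steady state s = (n+δ)·k/y = MPK·k/y = capital's share 0.37.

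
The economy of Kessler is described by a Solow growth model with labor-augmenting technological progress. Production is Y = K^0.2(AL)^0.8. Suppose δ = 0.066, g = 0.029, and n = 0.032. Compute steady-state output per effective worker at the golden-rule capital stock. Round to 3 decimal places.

Break-even investment rate: n + g + δ = 0.032 + 0.029 + 0.066 = 0.127.
Golden rule sets MPK = n+g+δ: 0.2·k^(0.2−1) = 0.127, so k_gold = (0.2/0.127)^(1/0.8) ≈ 1.7641.
Output: y_gold = k_gold^0.2 = 1.7641^0.2 ≈ 1.1202.

y_gold ≈ 1.120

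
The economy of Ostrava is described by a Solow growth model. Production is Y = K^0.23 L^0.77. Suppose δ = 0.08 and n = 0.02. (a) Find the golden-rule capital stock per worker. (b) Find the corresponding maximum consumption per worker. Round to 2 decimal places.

(a) k_gold ≈ 2.95; (b) c_gold ≈ 0.99

Break-even investment rate: n + δ = 0.02 + 0.08 = 0.1.
Maximizing c = f(k) − (n+δ)·k gives f'(k) = n+δ, i.e. 0.23·k^(0.23−1) = 0.1, so k_gold = (0.23/0.1)^(1/0.77) ≈ 2.9497.
y_gold = 2.9497^0.23 ≈ 1.2825; c_gold = y_gold − 0.1·k_gold ≈ 0.9875.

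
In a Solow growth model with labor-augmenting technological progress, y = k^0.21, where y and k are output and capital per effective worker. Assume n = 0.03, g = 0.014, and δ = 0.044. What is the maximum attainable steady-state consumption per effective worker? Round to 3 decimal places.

Break-even investment rate: n + g + δ = 0.03 + 0.014 + 0.044 = 0.088.
Golden rule sets MPK = n+g+δ: 0.21·k^(0.21−1) = 0.088, so k_gold = (0.21/0.088)^(1/0.79) ≈ 3.0071.
y_gold = 3.0071^0.21 ≈ 1.2601.
c_gold = y_gold − (n+g+δ)·k_gold = 1.2601 − 0.088·3.0071 ≈ 0.9955.

c_gold ≈ 0.995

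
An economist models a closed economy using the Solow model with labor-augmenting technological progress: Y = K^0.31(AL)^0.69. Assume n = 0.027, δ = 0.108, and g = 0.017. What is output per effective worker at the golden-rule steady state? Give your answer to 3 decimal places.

y_gold ≈ 1.377

The effective depreciation rate is n + g + δ = 0.027 + 0.017 + 0.108 = 0.152.
At the golden rule the marginal product of capital equals n+g+δ: 0.31·k^(0.31−1) = 0.152. Solving, k_gold = (0.31/0.152)^(1/0.69) ≈ 2.8092.
Output: y_gold = k_gold^0.31 = 2.8092^0.31 ≈ 1.3774.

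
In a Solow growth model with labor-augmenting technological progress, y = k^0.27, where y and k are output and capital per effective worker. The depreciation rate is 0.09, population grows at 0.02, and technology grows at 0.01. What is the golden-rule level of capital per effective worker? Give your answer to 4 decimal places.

The effective depreciation rate is n + g + δ = 0.02 + 0.01 + 0.09 = 0.12.
Setting f'(k) = n+g+δ gives 0.27·k^(0.27−1) = 0.12, hence k_gold = (0.27/0.12)^(1/0.73) ≈ 3.0370.

k_gold ≈ 3.0370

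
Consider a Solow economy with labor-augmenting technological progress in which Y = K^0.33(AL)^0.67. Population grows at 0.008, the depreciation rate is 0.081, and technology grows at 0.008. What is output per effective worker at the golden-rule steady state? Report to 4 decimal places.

y_gold ≈ 1.8277

Capital per effective worker breaks even when investment replaces (n + g + δ)·k; here n + g + δ = 0.097.
Golden rule sets MPK = n+g+δ: 0.33·k^(0.33−1) = 0.097, so k_gold = (0.33/0.097)^(1/0.67) ≈ 6.2179.
Output: y_gold = k_gold^0.33 = 6.2179^0.33 ≈ 1.8277.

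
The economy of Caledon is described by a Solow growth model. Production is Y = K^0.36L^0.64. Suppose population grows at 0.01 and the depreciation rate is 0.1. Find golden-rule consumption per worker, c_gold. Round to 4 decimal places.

c_gold ≈ 1.2469

The effective depreciation rate is n + δ = 0.01 + 0.1 = 0.11.
At the golden rule the marginal product of capital equals n+δ: 0.36·k^(0.36−1) = 0.11. Solving, k_gold = (0.36/0.11)^(1/0.64) ≈ 6.3760.
y_gold = 6.3760^0.36 ≈ 1.9482.
c_gold = y_gold − (n+δ)·k_gold = 1.9482 − 0.11·6.3760 ≈ 1.2469.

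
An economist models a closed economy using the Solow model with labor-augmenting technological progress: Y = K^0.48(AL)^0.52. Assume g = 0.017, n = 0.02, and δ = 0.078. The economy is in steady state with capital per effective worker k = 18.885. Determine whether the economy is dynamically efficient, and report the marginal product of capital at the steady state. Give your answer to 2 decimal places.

dynamically inefficient; MPK ≈ 0.10

The effective depreciation rate is n + g + δ = 0.02 + 0.017 + 0.078 = 0.115.
MPK = 0.48·k^(0.48−1) = 0.48·18.885^(-0.52) ≈ 0.1042.
MPK < 0.115, so the economy is dynamically inefficient (over-saving).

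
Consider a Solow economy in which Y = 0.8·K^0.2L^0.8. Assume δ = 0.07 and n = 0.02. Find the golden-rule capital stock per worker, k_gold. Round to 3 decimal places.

Break-even investment rate: n + δ = 0.02 + 0.07 = 0.09.
Setting f'(k) = n+δ gives 0.2·0.8·k^(0.2−1) = 0.09, hence k_gold = (0.2·0.8/0.09)^(1/0.8) ≈ 2.0528.

k_gold ≈ 2.053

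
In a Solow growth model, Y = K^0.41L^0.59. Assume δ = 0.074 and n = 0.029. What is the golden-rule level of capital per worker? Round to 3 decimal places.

k_gold ≈ 10.396

Break-even investment rate: n + δ = 0.029 + 0.074 = 0.103.
Maximizing c = f(k) − (n+δ)·k gives f'(k) = n+δ, i.e. 0.41·k^(0.41−1) = 0.103, so k_gold = (0.41/0.103)^(1/0.59) ≈ 10.3958.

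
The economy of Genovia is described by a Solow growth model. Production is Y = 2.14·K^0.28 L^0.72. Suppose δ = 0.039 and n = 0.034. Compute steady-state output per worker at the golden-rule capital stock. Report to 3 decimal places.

y_gold ≈ 4.852

Break-even investment rate: n + δ = 0.034 + 0.039 = 0.073.
At the golden rule the marginal product of capital equals n+δ: 0.28·2.14·k^(0.28−1) = 0.073. Solving, k_gold = (0.28·2.14/0.073)^(1/0.72) ≈ 18.6119.
Output: y_gold = 2.14·k_gold^0.28 = 2.14·18.6119^0.28 ≈ 4.8524.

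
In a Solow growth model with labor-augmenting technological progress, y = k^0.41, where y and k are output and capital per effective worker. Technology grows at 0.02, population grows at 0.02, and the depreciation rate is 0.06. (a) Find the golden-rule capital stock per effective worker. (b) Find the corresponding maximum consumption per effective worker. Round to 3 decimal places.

Capital per effective worker breaks even when investment replaces (n + g + δ)·k; here n + g + δ = 0.1.
Setting f'(k) = n+g+δ gives 0.41·k^(0.41−1) = 0.1, hence k_gold = (0.41/0.1)^(1/0.59) ≈ 10.9299.
y_gold = 10.9299^0.41 ≈ 2.6658; c_gold = y_gold − 0.1·k_gold ≈ 1.5728.

(a) k_gold ≈ 10.930; (b) c_gold ≈ 1.573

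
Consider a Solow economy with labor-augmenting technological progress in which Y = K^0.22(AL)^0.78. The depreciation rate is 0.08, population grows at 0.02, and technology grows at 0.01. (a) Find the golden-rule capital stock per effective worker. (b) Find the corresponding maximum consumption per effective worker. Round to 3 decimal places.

Break-even investment rate: n + g + δ = 0.02 + 0.01 + 0.08 = 0.11.
Maximizing c = f(k) − (n+g+δ)·k gives f'(k) = n+g+δ, i.e. 0.22·k^(0.22−1) = 0.11, so k_gold = (0.22/0.11)^(1/0.78) ≈ 2.4318.
y_gold = 2.4318^0.22 ≈ 1.2159; c_gold = y_gold − 0.11·k_gold ≈ 0.9484.

(a) k_gold ≈ 2.432; (b) c_gold ≈ 0.948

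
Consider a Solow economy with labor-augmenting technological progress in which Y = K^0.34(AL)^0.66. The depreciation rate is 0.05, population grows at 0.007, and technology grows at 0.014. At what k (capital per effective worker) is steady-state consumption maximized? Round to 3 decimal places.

k_gold ≈ 10.731

n + g + δ = 0.007 + 0.014 + 0.05 = 0.071.
Maximizing c = f(k) − (n+g+δ)·k gives f'(k) = n+g+δ, i.e. 0.34·k^(0.34−1) = 0.071, so k_gold = (0.34/0.071)^(1/0.66) ≈ 10.7309.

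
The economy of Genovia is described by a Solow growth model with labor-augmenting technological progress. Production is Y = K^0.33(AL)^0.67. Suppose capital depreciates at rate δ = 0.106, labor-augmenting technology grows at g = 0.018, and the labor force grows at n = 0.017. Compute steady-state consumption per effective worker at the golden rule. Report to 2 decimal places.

c_gold ≈ 1.02

n + g + δ = 0.017 + 0.018 + 0.106 = 0.141.
Golden rule sets MPK = n+g+δ: 0.33·k^(0.33−1) = 0.141, so k_gold = (0.33/0.141)^(1/0.67) ≈ 3.5578.
y_gold = 3.5578^0.33 ≈ 1.5202.
c_gold = y_gold − (n+g+δ)·k_gold = 1.5202 − 0.141·3.5578 ≈ 1.0185.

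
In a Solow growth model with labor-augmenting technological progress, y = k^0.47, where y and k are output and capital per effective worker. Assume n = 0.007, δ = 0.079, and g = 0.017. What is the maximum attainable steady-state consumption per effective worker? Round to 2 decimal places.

The effective depreciation rate is n + g + δ = 0.007 + 0.017 + 0.079 = 0.103.
Setting f'(k) = n+g+δ gives 0.47·k^(0.47−1) = 0.103, hence k_gold = (0.47/0.103)^(1/0.53) ≈ 17.5343.
y_gold = 17.5343^0.47 ≈ 3.8426.
c_gold = y_gold − (n+g+δ)·k_gold = 3.8426 − 0.103·17.5343 ≈ 2.0366.

c_gold ≈ 2.04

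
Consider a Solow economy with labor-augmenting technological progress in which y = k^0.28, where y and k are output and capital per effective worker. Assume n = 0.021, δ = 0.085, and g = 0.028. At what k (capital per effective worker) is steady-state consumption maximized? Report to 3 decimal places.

Break-even investment rate: n + g + δ = 0.021 + 0.028 + 0.085 = 0.134.
At the golden rule the marginal product of capital equals n+g+δ: 0.28·k^(0.28−1) = 0.134. Solving, k_gold = (0.28/0.134)^(1/0.72) ≈ 2.7830.

k_gold ≈ 2.783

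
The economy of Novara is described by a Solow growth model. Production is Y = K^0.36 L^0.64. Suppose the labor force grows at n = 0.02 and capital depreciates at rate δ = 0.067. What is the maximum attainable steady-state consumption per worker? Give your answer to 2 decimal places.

The effective depreciation rate is n + δ = 0.02 + 0.067 = 0.087.
Maximizing c = f(k) − (n+δ)·k gives f'(k) = n+δ, i.e. 0.36·k^(0.36−1) = 0.087, so k_gold = (0.36/0.087)^(1/0.64) ≈ 9.1986.
y_gold = 9.1986^0.36 ≈ 2.2230.
c_gold = y_gold − (n+δ)·k_gold = 2.2230 − 0.087·9.1986 ≈ 1.4227.

c_gold ≈ 1.42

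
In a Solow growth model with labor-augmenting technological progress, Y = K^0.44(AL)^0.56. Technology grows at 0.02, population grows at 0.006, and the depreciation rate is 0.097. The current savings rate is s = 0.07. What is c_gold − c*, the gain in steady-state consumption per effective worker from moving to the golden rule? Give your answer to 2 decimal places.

Δc ≈ 0.93

The effective depreciation rate is n + g + δ = 0.006 + 0.02 + 0.097 = 0.123.
Current steady state (s = 0.07): k* = (0.07/0.123)^(1/0.56) ≈ 0.3655, y* = 0.3655^0.44 ≈ 0.6422, c* = (1−0.07)·0.6422 ≈ 0.5972.
Setting f'(k) = n+g+δ gives 0.44·k^(0.44−1) = 0.123, hence k_gold = (0.44/0.123)^(1/0.56) ≈ 9.7382.
y_gold = 9.7382^0.44 ≈ 2.7223, c_gold = y_gold − 0.123·k_gold ≈ 1.5245.
Gain: Δc = 1.5245 − 0.5972 ≈ 0.9272.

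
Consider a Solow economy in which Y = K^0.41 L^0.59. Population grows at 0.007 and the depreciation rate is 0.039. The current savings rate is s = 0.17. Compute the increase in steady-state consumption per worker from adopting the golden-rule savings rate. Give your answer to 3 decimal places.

Capital per worker breaks even when investment replaces (n + δ)·k; here n + δ = 0.046.
Current steady state (s = 0.17): k* = (0.17/0.046)^(1/0.59) ≈ 9.1662, y* = 9.1662^0.41 ≈ 2.4803, c* = (1−0.17)·2.4803 ≈ 2.0586.
At the golden rule the marginal product of capital equals n+δ: 0.41·k^(0.41−1) = 0.046. Solving, k_gold = (0.41/0.046)^(1/0.59) ≈ 40.7581.
y_gold = 40.7581^0.41 ≈ 4.5729, c_gold = y_gold − 0.046·k_gold ≈ 2.6980.
Gain: Δc = 2.6980 − 2.0586 ≈ 0.6394.

Δc ≈ 0.639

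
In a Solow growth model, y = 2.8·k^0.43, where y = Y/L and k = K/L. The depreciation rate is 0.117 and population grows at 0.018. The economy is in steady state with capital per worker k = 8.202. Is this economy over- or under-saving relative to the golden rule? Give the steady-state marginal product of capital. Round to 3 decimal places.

Break-even investment rate: n + δ = 0.018 + 0.117 = 0.135.
MPK = 0.43·2.8·k^(0.43−1) = 0.43·2.8·8.202^(-0.57) ≈ 0.3628.
MPK > 0.135, so the economy is dynamically efficient (under-saving).

under-saving; MPK ≈ 0.363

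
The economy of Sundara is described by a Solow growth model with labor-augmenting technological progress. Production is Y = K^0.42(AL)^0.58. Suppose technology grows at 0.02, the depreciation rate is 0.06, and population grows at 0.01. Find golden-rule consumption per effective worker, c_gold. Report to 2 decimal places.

c_gold ≈ 1.77

n + g + δ = 0.01 + 0.02 + 0.06 = 0.09.
Setting f'(k) = n+g+δ gives 0.42·k^(0.42−1) = 0.09, hence k_gold = (0.42/0.09)^(1/0.58) ≈ 14.2384.
y_gold = 14.2384^0.42 ≈ 3.0511.
c_gold = y_gold − (n+g+δ)·k_gold = 3.0511 − 0.09·14.2384 ≈ 1.7696.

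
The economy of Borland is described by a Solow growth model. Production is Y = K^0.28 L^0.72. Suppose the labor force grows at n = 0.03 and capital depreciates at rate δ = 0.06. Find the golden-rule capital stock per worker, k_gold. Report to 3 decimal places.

k_gold ≈ 4.837

Break-even investment rate: n + δ = 0.03 + 0.06 = 0.09.
Setting f'(k) = n+δ gives 0.28·k^(0.28−1) = 0.09, hence k_gold = (0.28/0.09)^(1/0.72) ≈ 4.8373.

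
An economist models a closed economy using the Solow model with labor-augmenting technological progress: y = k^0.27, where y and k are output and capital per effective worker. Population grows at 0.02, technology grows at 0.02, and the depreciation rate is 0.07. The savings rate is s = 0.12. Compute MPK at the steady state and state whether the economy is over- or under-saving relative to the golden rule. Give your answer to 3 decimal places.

The effective depreciation rate is n + g + δ = 0.02 + 0.02 + 0.07 = 0.11.
Steady-state k*: s·k^0.27 = 0.11·k gives k* = (0.12/0.11)^(1/0.73) ≈ 1.1266.
MPK = 0.27·1.1266^(-0.73) ≈ 0.2475.
MPK > n+g+δ = 0.11, so the economy is dynamically efficient (under-saving).

under-saving; MPK ≈ 0.248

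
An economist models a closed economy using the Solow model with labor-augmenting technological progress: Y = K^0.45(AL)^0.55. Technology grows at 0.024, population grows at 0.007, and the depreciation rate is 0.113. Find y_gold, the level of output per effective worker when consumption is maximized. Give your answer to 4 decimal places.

y_gold ≈ 2.5403

Capital per effective worker breaks even when investment replaces (n + g + δ)·k; here n + g + δ = 0.144.
Golden rule sets MPK = n+g+δ: 0.45·k^(0.45−1) = 0.144, so k_gold = (0.45/0.144)^(1/0.55) ≈ 7.9383.
Output: y_gold = k_gold^0.45 = 7.9383^0.45 ≈ 2.5403.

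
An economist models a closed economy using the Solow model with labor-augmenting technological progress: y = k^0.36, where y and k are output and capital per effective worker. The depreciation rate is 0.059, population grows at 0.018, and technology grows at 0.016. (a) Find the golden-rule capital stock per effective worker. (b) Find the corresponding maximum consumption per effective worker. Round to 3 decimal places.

(a) k_gold ≈ 8.288; (b) c_gold ≈ 1.370

n + g + δ = 0.018 + 0.016 + 0.059 = 0.093.
Maximizing c = f(k) − (n+g+δ)·k gives f'(k) = n+g+δ, i.e. 0.36·k^(0.36−1) = 0.093, so k_gold = (0.36/0.093)^(1/0.64) ≈ 8.2883.
y_gold = 8.2883^0.36 ≈ 2.1412; c_gold = y_gold − 0.093·k_gold ≈ 1.3703.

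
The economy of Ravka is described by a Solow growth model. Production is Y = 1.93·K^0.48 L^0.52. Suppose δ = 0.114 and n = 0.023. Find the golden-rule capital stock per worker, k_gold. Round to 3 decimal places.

Capital per worker breaks even when investment replaces (n + δ)·k; here n + δ = 0.137.
Maximizing c = f(k) − (n+δ)·k gives f'(k) = n+δ, i.e. 0.48·1.93·k^(0.48−1) = 0.137, so k_gold = (0.48·1.93/0.137)^(1/0.52) ≈ 39.4733.

k_gold ≈ 39.473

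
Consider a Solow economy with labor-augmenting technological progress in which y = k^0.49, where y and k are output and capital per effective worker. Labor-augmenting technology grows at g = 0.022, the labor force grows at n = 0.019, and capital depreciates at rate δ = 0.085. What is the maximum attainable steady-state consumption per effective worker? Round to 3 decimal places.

The effective depreciation rate is n + g + δ = 0.019 + 0.022 + 0.085 = 0.126.
Maximizing c = f(k) − (n+g+δ)·k gives f'(k) = n+g+δ, i.e. 0.49·k^(0.49−1) = 0.126, so k_gold = (0.49/0.126)^(1/0.51) ≈ 14.3391.
y_gold = 14.3391^0.49 ≈ 3.6872.
c_gold = y_gold − (n+g+δ)·k_gold = 3.6872 − 0.126·14.3391 ≈ 1.8805.

c_gold ≈ 1.880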